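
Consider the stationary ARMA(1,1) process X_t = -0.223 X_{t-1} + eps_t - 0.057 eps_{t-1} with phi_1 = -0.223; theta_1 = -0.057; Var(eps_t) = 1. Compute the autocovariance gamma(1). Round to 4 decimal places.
\gamma(1) = -0.2984

Multiply the model equation by X_{t-k} and take expectations. With theta_0 = psi_0 = 1 and psi_j the MA(infinity) weights, this gives
  gamma(k) - sum_i phi_i gamma(k-i) = c_k,
  c_k = sigma^2 * sum_{j=k..q} theta_j psi_{j-k}   (c_k = 0 for k > q),
using gamma(-m) = gamma(m).
psi-weights needed (psi_j = theta_j + sum_i phi_i psi_{j-i}):
  psi_1 = theta_1 + phi_1 = -0.057 + (-0.223) = -0.28
Right-hand sides:
  c_0 = sigma^2 (1 + theta_1 psi_1) = 1 * (1 + (-0.057)(-0.28)) = 1 * 1.01596 = 1.01596
  c_1 = sigma^2 theta_1 = 1 * (-0.057) = -0.057
  c_2 = 0
Equations for k = 0 and k = 1 (AR order 1):
  gamma(0) = phi_1 gamma(1) + c_0
  gamma(1) = phi_1 gamma(0) + c_1
Substituting the second into the first: gamma(0) (1 - phi_1^2) = c_0 + phi_1 c_1, so
  gamma(0) = (c_0 + phi_1 c_1) / (1 - phi_1^2) = (1.01596 + (-0.223)(-0.057)) / (1 - (-0.223)^2) = 1.028671 / 0.950271 = 1.082503.
  gamma(1) = phi_1 gamma(0) + c_1 = (-0.223)(1.082503) + (-0.057) = -0.298398.
Therefore gamma(1) = -0.2984 (to 4 decimal places).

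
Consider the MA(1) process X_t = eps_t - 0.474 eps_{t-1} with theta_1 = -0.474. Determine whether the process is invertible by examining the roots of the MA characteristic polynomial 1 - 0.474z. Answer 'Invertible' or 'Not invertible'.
\text{Invertible}

The MA(q) characteristic polynomial is P(z) = 1 - 0.474z.
Invertibility requires all roots to lie outside the unit circle, i.e. |z| > 1 for every root.
This is linear in z: 1 + (-0.474) z = 0  =>  z = -1/(-0.474) = 2.109705,  |z| = 2.109705.
Moduli of all roots: 2.1097.
All moduli strictly greater than 1? Yes.
Verdict: Invertible.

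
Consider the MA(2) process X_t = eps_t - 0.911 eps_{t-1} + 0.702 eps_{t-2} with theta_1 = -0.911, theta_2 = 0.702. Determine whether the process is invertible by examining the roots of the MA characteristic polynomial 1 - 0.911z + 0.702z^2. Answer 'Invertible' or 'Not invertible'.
\text{Invertible}

The MA(q) characteristic polynomial is P(z) = 1 - 0.911z + 0.702z^2.
Invertibility requires all roots to lie outside the unit circle, i.e. |z| > 1 for every root.
Set 1 + (-0.911) z + (0.702) z^2 = 0, i.e. a z^2 + b z + c = 0 with a = 0.702, b = -0.911, c = 1.
Discriminant D = b^2 - 4ac = (-0.911)^2 - 4*(0.702)*1 = 0.829921 - (2.808) = -1.978079.
D < 0, so the roots are the complex-conjugate pair z = (-b +/- i sqrt(-D)) / (2a) = 0.6489 +/- 1.0017i.
For a conjugate pair |z|^2 = z * conj(z) = (product of roots) = c/a = 1/(0.702) = 1.424501, so |z| = sqrt(1.424501) = 1.1935 for both roots.
Moduli of all roots: 1.1935, 1.1935.
All moduli strictly greater than 1? Yes.
Verdict: Invertible.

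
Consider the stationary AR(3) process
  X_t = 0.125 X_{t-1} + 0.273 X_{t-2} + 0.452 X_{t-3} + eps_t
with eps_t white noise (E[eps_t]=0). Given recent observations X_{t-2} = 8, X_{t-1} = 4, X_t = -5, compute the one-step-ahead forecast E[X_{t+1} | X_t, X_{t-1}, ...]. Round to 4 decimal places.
E[X_{t+1} \mid \mathcal F_t] = 4.0830

For an AR(p) model X_t = c + sum_i phi_i X_{t-i} + eps_t, the
one-step-ahead conditional mean is
  E[X_{t+1} | X_t, ...] = c + sum_i phi_i X_{t+1-i}.
Substitute known values:
  E[X_{t+1} | ...] = (0.125) * (-5) + (0.273) * (4) + (0.452) * (8)
                   = 4.0830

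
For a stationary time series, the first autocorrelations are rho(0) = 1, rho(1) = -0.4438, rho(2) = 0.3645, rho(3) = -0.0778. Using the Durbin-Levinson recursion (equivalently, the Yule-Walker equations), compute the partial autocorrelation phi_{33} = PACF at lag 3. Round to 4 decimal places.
\phi_{33} = 0.1859

The PACF at lag k is phi_{kk}, the last component of the solution
to the Yule-Walker system G_k phi = r_k where
  (G_k)_{ij} = rho(|i - j|), (r_k)_i = rho(i), i,j = 1..k.
Equivalently, Durbin-Levinson gives phi_{kk} iteratively:
  phi_{11} = rho(1)
  phi_{kk} = [rho(k) - sum_{j=1..k-1} phi_{k-1,j} rho(k-j)]
            / [1 - sum_{j=1..k-1} phi_{k-1,j} rho(j)],
  phi_{k,j} = phi_{k-1,j} - phi_{kk} phi_{k-1,k-j},  j = 1..k-1.
Step k = 1:
  phi_11 = rho(1) = -0.4438.
Step k = 2:
  phi_22 = [rho(2) - phi_11 rho(1)] / [1 - phi_11 rho(1)] = [0.3645 - (-0.4438)(-0.4438)] / [1 - (-0.4438)(-0.4438)]
         = 0.16754156 / 0.80304156 = 0.208634.
  Update: phi_21 = phi_11 - phi_22 phi_11 = -0.4438 - (0.208634)(-0.4438) = -0.351208.
Step k = 3:
  phi_33 = [rho(3) - phi_21 rho(2) - phi_22 rho(1)] / [1 - phi_21 rho(1) - phi_22 rho(2)]
    numerator   = -0.0778 - (-0.351208)(0.3645) - (0.208634)(-0.4438) = 0.14280709
    denominator = 1 - (-0.351208)(-0.4438) - (0.208634)(0.3645) = 0.76808674
  phi_33 = 0.14280709 / 0.76808674 = 0.1859.
Therefore phi_{33} = 0.1859.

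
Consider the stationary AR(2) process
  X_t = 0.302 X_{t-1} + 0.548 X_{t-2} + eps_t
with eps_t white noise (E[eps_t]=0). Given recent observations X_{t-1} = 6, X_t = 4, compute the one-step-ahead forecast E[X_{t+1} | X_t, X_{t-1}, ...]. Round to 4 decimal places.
E[X_{t+1} \mid \mathcal F_t] = 4.4960

For an AR(p) model X_t = c + sum_i phi_i X_{t-i} + eps_t, the
one-step-ahead conditional mean is
  E[X_{t+1} | X_t, ...] = c + sum_i phi_i X_{t+1-i}.
Substitute known values:
  E[X_{t+1} | ...] = (0.302) * (4) + (0.548) * (6)
                   = 4.4960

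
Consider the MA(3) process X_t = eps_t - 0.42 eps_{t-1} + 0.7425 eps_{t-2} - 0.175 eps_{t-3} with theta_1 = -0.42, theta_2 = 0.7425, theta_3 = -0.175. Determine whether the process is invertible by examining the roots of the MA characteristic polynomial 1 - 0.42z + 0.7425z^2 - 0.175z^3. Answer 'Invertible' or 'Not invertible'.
\text{Invertible}

The MA(q) characteristic polynomial is P(z) = 1 - 0.42z + 0.7425z^2 - 0.175z^3.
Invertibility requires all roots to lie outside the unit circle, i.e. |z| > 1 for every root.
Degree 3: look for a simple real root z0 first, then factor out (1 - z/z0) and solve the remaining quadratic.
Testing z0 = 4: P(4) = 1 + (-0.42)(4) + (0.7425)(4)^2 + (-0.175)(4)^3
  = 1 + (-1.68) + (11.88) + (-11.2) = 0.  So z_0 = 4 is a root, |z_0| = 4.
Divide out the factor (1 - 0.25 z) = (1 - z/z0) (since 1/z0 = 0.25):
  P(z) = (1 - 0.25 z)(1 + (-0.17) z + (0.7) z^2)
  [check: z-coef -0.17 - (0.25) = -0.42; z^2-coef 0.7 - (0.25)(-0.17) = 0.7425; z^3-coef -(0.25)(0.7) = -0.175.]
Remaining roots from the quadratic factor 1 + (-0.17) z + (0.7) z^2:
  Set 1 + (-0.17) z + (0.7) z^2 = 0, i.e. a z^2 + b z + c = 0 with a = 0.7, b = -0.17, c = 1.
  Discriminant D = b^2 - 4ac = (-0.17)^2 - 4*(0.7)*1 = 0.0289 - (2.8) = -2.7711.
  D < 0, so the roots are the complex-conjugate pair z = (-b +/- i sqrt(-D)) / (2a) = 0.1214 +/- 1.189i.
  For a conjugate pair |z|^2 = z * conj(z) = (product of roots) = c/a = 1/(0.7) = 1.428571, so |z| = sqrt(1.428571) = 1.1952 for both roots.
Moduli of all roots: 4.0000, 1.1952, 1.1952.
All moduli strictly greater than 1? Yes.
Verdict: Invertible.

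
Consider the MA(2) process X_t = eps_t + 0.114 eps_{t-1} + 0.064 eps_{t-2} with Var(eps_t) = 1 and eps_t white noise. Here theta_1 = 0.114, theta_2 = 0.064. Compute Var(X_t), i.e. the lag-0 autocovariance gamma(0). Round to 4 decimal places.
\gamma(0) = 1.0171

For an MA(q) process X_t = eps_t + sum_i theta_i eps_{t-i} with
Var(eps_t) = sigma^2, the variance is
  gamma(0) = sigma^2 * (1 + sum_i theta_i^2).
  sum_i theta_i^2 = (0.114)^2 + (0.064)^2 = 0.012996 + 0.004096 = 0.017092.
  gamma(0) = 1 * (1 + 0.017092) = 1 * 1.017092 = 1.017092, which rounds to 1.0171.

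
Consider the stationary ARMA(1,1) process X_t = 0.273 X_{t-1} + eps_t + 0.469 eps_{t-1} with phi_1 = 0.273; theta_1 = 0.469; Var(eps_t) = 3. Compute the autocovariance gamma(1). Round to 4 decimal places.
\gamma(1) = 2.7132

Multiply the model equation by X_{t-k} and take expectations. With theta_0 = psi_0 = 1 and psi_j the MA(infinity) weights, this gives
  gamma(k) - sum_i phi_i gamma(k-i) = c_k,
  c_k = sigma^2 * sum_{j=k..q} theta_j psi_{j-k}   (c_k = 0 for k > q),
using gamma(-m) = gamma(m).
psi-weights needed (psi_j = theta_j + sum_i phi_i psi_{j-i}):
  psi_1 = theta_1 + phi_1 = 0.469 + (0.273) = 0.742
Right-hand sides:
  c_0 = sigma^2 (1 + theta_1 psi_1) = 3 * (1 + (0.469)(0.742)) = 3 * 1.347998 = 4.043994
  c_1 = sigma^2 theta_1 = 3 * (0.469) = 1.407
  c_2 = 0
Equations for k = 0 and k = 1 (AR order 1):
  gamma(0) = phi_1 gamma(1) + c_0
  gamma(1) = phi_1 gamma(0) + c_1
Substituting the second into the first: gamma(0) (1 - phi_1^2) = c_0 + phi_1 c_1, so
  gamma(0) = (c_0 + phi_1 c_1) / (1 - phi_1^2) = (4.043994 + (0.273)(1.407)) / (1 - (0.273)^2) = 4.428105 / 0.925471 = 4.784704.
  gamma(1) = phi_1 gamma(0) + c_1 = (0.273)(4.784704) + (1.407) = 2.713224.
Therefore gamma(1) = 2.7132 (to 4 decimal places).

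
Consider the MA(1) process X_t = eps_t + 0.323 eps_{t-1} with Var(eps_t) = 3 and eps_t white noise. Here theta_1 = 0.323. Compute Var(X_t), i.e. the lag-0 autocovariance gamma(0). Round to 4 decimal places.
\gamma(0) = 3.3130

For an MA(q) process X_t = eps_t + sum_i theta_i eps_{t-i} with
Var(eps_t) = sigma^2, the variance is
  gamma(0) = sigma^2 * (1 + sum_i theta_i^2).
  sum_i theta_i^2 = (0.323)^2 = 0.104329.
  gamma(0) = 3 * (1 + 0.104329) = 3 * 1.104329 = 3.312987, which rounds to 3.3130.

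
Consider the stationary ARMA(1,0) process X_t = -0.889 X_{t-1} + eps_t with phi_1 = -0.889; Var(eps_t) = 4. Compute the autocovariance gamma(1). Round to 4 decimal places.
\gamma(1) = -16.9593

Multiply the model equation by X_{t-k} and take expectations. With theta_0 = psi_0 = 1 and psi_j the MA(infinity) weights, this gives
  gamma(k) - sum_i phi_i gamma(k-i) = c_k,
  c_k = sigma^2 * sum_{j=k..q} theta_j psi_{j-k}   (c_k = 0 for k > q),
using gamma(-m) = gamma(m).
Pure AR (q = 0): c_0 = sigma^2 = 4, c_k = 0 for k >= 1.
Equations for k = 0 and k = 1 (AR order 1):
  gamma(0) = phi_1 gamma(1) + c_0
  gamma(1) = phi_1 gamma(0) + c_1
Substituting the second into the first: gamma(0) (1 - phi_1^2) = c_0 + phi_1 c_1, so
  gamma(0) = c_0 / (1 - phi_1^2) = 4 / (1 - (-0.889)^2) = 4 / 0.209679 = 19.076779.
  gamma(1) = phi_1 gamma(0) = (-0.889)(19.076779) = -16.959257.
Therefore gamma(1) = -16.9593 (to 4 decimal places).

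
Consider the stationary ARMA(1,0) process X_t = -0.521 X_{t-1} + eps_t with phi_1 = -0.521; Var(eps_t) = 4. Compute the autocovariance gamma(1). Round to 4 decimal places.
\gamma(1) = -2.8604

Multiply the model equation by X_{t-k} and take expectations. With theta_0 = psi_0 = 1 and psi_j the MA(infinity) weights, this gives
  gamma(k) - sum_i phi_i gamma(k-i) = c_k,
  c_k = sigma^2 * sum_{j=k..q} theta_j psi_{j-k}   (c_k = 0 for k > q),
using gamma(-m) = gamma(m).
Pure AR (q = 0): c_0 = sigma^2 = 4, c_k = 0 for k >= 1.
Equations for k = 0 and k = 1 (AR order 1):
  gamma(0) = phi_1 gamma(1) + c_0
  gamma(1) = phi_1 gamma(0) + c_1
Substituting the second into the first: gamma(0) (1 - phi_1^2) = c_0 + phi_1 c_1, so
  gamma(0) = c_0 / (1 - phi_1^2) = 4 / (1 - (-0.521)^2) = 4 / 0.728559 = 5.49029.
  gamma(1) = phi_1 gamma(0) = (-0.521)(5.49029) = -2.860441.
Therefore gamma(1) = -2.8604 (to 4 decimal places).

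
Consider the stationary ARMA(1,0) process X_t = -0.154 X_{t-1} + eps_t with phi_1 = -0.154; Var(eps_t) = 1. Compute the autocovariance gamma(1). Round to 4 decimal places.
\gamma(1) = -0.1577

Multiply the model equation by X_{t-k} and take expectations. With theta_0 = psi_0 = 1 and psi_j the MA(infinity) weights, this gives
  gamma(k) - sum_i phi_i gamma(k-i) = c_k,
  c_k = sigma^2 * sum_{j=k..q} theta_j psi_{j-k}   (c_k = 0 for k > q),
using gamma(-m) = gamma(m).
Pure AR (q = 0): c_0 = sigma^2 = 1, c_k = 0 for k >= 1.
Equations for k = 0 and k = 1 (AR order 1):
  gamma(0) = phi_1 gamma(1) + c_0
  gamma(1) = phi_1 gamma(0) + c_1
Substituting the second into the first: gamma(0) (1 - phi_1^2) = c_0 + phi_1 c_1, so
  gamma(0) = c_0 / (1 - phi_1^2) = 1 / (1 - (-0.154)^2) = 1 / 0.976284 = 1.024292.
  gamma(1) = phi_1 gamma(0) = (-0.154)(1.024292) = -0.157741.
Therefore gamma(1) = -0.1577 (to 4 decimal places).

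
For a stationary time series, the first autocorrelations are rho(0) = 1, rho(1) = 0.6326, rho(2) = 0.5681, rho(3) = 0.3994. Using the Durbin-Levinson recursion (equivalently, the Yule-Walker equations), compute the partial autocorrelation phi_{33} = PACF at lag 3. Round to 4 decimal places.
\phi_{33} = -0.0660

The PACF at lag k is phi_{kk}, the last component of the solution
to the Yule-Walker system G_k phi = r_k where
  (G_k)_{ij} = rho(|i - j|), (r_k)_i = rho(i), i,j = 1..k.
Equivalently, Durbin-Levinson gives phi_{kk} iteratively:
  phi_{11} = rho(1)
  phi_{kk} = [rho(k) - sum_{j=1..k-1} phi_{k-1,j} rho(k-j)]
            / [1 - sum_{j=1..k-1} phi_{k-1,j} rho(j)],
  phi_{k,j} = phi_{k-1,j} - phi_{kk} phi_{k-1,k-j},  j = 1..k-1.
Step k = 1:
  phi_11 = rho(1) = 0.6326.
Step k = 2:
  phi_22 = [rho(2) - phi_11 rho(1)] / [1 - phi_11 rho(1)] = [0.5681 - (0.6326)(0.6326)] / [1 - (0.6326)(0.6326)]
         = 0.16791724 / 0.59981724 = 0.279947.
  Update: phi_21 = phi_11 - phi_22 phi_11 = 0.6326 - (0.279947)(0.6326) = 0.455505.
Step k = 3:
  phi_33 = [rho(3) - phi_21 rho(2) - phi_22 rho(1)] / [1 - phi_21 rho(1) - phi_22 rho(2)]
    numerator   = 0.3994 - (0.455505)(0.5681) - (0.279947)(0.6326) = -0.03646726
    denominator = 1 - (0.455505)(0.6326) - (0.279947)(0.5681) = 0.55280926
  phi_33 = -0.03646726 / 0.55280926 = -0.066.
Therefore phi_{33} = -0.0660.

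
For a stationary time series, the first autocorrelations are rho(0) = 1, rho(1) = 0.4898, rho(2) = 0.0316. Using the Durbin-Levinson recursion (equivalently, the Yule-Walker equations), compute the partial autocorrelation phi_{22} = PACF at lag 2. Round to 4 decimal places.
\phi_{22} = -0.2740

The PACF at lag k is phi_{kk}, the last component of the solution
to the Yule-Walker system G_k phi = r_k where
  (G_k)_{ij} = rho(|i - j|), (r_k)_i = rho(i), i,j = 1..k.
Equivalently, Durbin-Levinson gives phi_{kk} iteratively:
  phi_{11} = rho(1)
  phi_{kk} = [rho(k) - sum_{j=1..k-1} phi_{k-1,j} rho(k-j)]
            / [1 - sum_{j=1..k-1} phi_{k-1,j} rho(j)],
  phi_{k,j} = phi_{k-1,j} - phi_{kk} phi_{k-1,k-j},  j = 1..k-1.
Step k = 1:
  phi_11 = rho(1) = 0.4898.
Step k = 2:
  phi_22 = [rho(2) - phi_11 rho(1)] / [1 - phi_11 rho(1)] = [0.0316 - (0.4898)(0.4898)] / [1 - (0.4898)(0.4898)]
         = -0.20830404 / 0.76009596 = -0.274.
Therefore phi_{22} = -0.2740.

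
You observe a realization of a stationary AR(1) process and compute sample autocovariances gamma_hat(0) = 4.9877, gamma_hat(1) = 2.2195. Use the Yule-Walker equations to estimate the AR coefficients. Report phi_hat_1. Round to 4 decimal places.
\hat\phi_{1} = 0.4450

The Yule-Walker equations for an AR(p) process read, in matrix form,
  Gamma_p phi = r_p,   with   (Gamma_p)_{ij} = gamma(|i - j|),
                       (r_p)_i = gamma(i),   i,j = 1..p.
Substitute the sample gammas (Toeplitz matrix and right-hand side of size 1):
  Gamma_p = [[4.9877]]
  r_p     = [2.2195]
With p = 1 this is the single equation gamma(0) phi_1 = gamma(1):
  phi_hat_1 = gamma(1) / gamma(0) = 2.2195 / 4.9877 = 0.4450.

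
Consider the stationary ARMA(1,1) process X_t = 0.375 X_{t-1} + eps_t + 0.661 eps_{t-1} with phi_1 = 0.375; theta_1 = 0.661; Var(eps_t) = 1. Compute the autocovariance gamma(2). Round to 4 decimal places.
\gamma(2) = 0.5641

Multiply the model equation by X_{t-k} and take expectations. With theta_0 = psi_0 = 1 and psi_j the MA(infinity) weights, this gives
  gamma(k) - sum_i phi_i gamma(k-i) = c_k,
  c_k = sigma^2 * sum_{j=k..q} theta_j psi_{j-k}   (c_k = 0 for k > q),
using gamma(-m) = gamma(m).
psi-weights needed (psi_j = theta_j + sum_i phi_i psi_{j-i}):
  psi_1 = theta_1 + phi_1 = 0.661 + (0.375) = 1.036
Right-hand sides:
  c_0 = sigma^2 (1 + theta_1 psi_1) = 1 * (1 + (0.661)(1.036)) = 1 * 1.684796 = 1.684796
  c_1 = sigma^2 theta_1 = 1 * (0.661) = 0.661
  c_2 = 0
Equations for k = 0 and k = 1 (AR order 1):
  gamma(0) = phi_1 gamma(1) + c_0
  gamma(1) = phi_1 gamma(0) + c_1
Substituting the second into the first: gamma(0) (1 - phi_1^2) = c_0 + phi_1 c_1, so
  gamma(0) = (c_0 + phi_1 c_1) / (1 - phi_1^2) = (1.684796 + (0.375)(0.661)) / (1 - (0.375)^2) = 1.932671 / 0.859375 = 2.248926.
  gamma(1) = phi_1 gamma(0) + c_1 = (0.375)(2.248926) + (0.661) = 1.504347.
For k = 2 (> q): gamma(2) = phi_1 gamma(1) = (0.375)(1.504347) = 0.56413.
Therefore gamma(2) = 0.5641 (to 4 decimal places).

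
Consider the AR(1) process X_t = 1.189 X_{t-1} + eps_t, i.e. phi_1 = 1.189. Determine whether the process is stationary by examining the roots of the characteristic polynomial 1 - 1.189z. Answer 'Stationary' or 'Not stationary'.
\text{Not stationary}

The AR(p) characteristic polynomial is P(z) = 1 - 1.189z.
Stationarity requires all roots to lie outside the unit circle, i.e. |z| > 1 for every root.
This is linear in z: 1 + (-1.189) z = 0  =>  z = -1/(-1.189) = 0.841043,  |z| = 0.841043.
Moduli of all roots: 0.8410.
All moduli strictly greater than 1? No.
Verdict: Not stationary.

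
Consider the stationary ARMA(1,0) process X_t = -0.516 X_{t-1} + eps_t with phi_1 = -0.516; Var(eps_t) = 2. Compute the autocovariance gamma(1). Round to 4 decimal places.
\gamma(1) = -1.4065

Multiply the model equation by X_{t-k} and take expectations. With theta_0 = psi_0 = 1 and psi_j the MA(infinity) weights, this gives
  gamma(k) - sum_i phi_i gamma(k-i) = c_k,
  c_k = sigma^2 * sum_{j=k..q} theta_j psi_{j-k}   (c_k = 0 for k > q),
using gamma(-m) = gamma(m).
Pure AR (q = 0): c_0 = sigma^2 = 2, c_k = 0 for k >= 1.
Equations for k = 0 and k = 1 (AR order 1):
  gamma(0) = phi_1 gamma(1) + c_0
  gamma(1) = phi_1 gamma(0) + c_1
Substituting the second into the first: gamma(0) (1 - phi_1^2) = c_0 + phi_1 c_1, so
  gamma(0) = c_0 / (1 - phi_1^2) = 2 / (1 - (-0.516)^2) = 2 / 0.733744 = 2.725746.
  gamma(1) = phi_1 gamma(0) = (-0.516)(2.725746) = -1.406485.
Therefore gamma(1) = -1.4065 (to 4 decimal places).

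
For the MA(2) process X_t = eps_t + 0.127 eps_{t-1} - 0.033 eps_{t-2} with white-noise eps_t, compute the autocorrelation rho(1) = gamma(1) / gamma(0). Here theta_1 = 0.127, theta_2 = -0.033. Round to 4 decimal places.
\rho(1) = 0.1207

For an MA(q) process with theta_0 = 1, the autocovariance is
  gamma(k) = sigma^2 * sum_{i=0..q-k} theta_i * theta_{i+k},
and rho(k) = gamma(k) / gamma(0). Sigma^2 cancels.
  numerator   = (1)*(0.127) + (0.127)*(-0.033) = 0.122809.
  denominator = (1)^2 + (0.127)^2 + (-0.033)^2 = 1.017218.
  rho(1) = 0.122809 / 1.017218 = 0.1207.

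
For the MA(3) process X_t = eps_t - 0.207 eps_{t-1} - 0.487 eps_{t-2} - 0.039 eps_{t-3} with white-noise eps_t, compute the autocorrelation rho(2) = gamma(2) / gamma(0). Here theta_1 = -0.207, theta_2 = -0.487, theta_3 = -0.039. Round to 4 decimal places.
\rho(2) = -0.3737

For an MA(q) process with theta_0 = 1, the autocovariance is
  gamma(k) = sigma^2 * sum_{i=0..q-k} theta_i * theta_{i+k},
and rho(k) = gamma(k) / gamma(0). Sigma^2 cancels.
  numerator   = (1)*(-0.487) + (-0.207)*(-0.039) = -0.478927.
  denominator = (1)^2 + (-0.207)^2 + (-0.487)^2 + (-0.039)^2 = 1.281539.
  rho(2) = -0.478927 / 1.281539 = -0.3737.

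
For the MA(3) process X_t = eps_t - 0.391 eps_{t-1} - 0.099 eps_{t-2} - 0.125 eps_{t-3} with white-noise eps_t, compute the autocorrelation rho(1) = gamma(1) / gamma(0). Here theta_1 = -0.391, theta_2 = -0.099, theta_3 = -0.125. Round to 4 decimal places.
\rho(1) = -0.2885

For an MA(q) process with theta_0 = 1, the autocovariance is
  gamma(k) = sigma^2 * sum_{i=0..q-k} theta_i * theta_{i+k},
and rho(k) = gamma(k) / gamma(0). Sigma^2 cancels.
  numerator   = (1)*(-0.391) + (-0.391)*(-0.099) + (-0.099)*(-0.125) = -0.339916.
  denominator = (1)^2 + (-0.391)^2 + (-0.099)^2 + (-0.125)^2 = 1.178307.
  rho(1) = -0.339916 / 1.178307 = -0.2885.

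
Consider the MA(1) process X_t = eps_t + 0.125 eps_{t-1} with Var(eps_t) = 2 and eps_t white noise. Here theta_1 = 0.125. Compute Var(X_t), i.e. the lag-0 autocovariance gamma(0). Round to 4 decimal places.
\gamma(0) = 2.0313

For an MA(q) process X_t = eps_t + sum_i theta_i eps_{t-i} with
Var(eps_t) = sigma^2, the variance is
  gamma(0) = sigma^2 * (1 + sum_i theta_i^2).
  sum_i theta_i^2 = (0.125)^2 = 0.015625.
  gamma(0) = 2 * (1 + 0.015625) = 2 * 1.015625 = 2.03125, which rounds to 2.0313.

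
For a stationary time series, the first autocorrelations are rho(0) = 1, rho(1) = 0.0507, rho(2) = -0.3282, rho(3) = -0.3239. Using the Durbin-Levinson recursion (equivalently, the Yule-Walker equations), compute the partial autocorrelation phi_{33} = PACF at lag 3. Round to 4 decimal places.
\phi_{33} = -0.3210

The PACF at lag k is phi_{kk}, the last component of the solution
to the Yule-Walker system G_k phi = r_k where
  (G_k)_{ij} = rho(|i - j|), (r_k)_i = rho(i), i,j = 1..k.
Equivalently, Durbin-Levinson gives phi_{kk} iteratively:
  phi_{11} = rho(1)
  phi_{kk} = [rho(k) - sum_{j=1..k-1} phi_{k-1,j} rho(k-j)]
            / [1 - sum_{j=1..k-1} phi_{k-1,j} rho(j)],
  phi_{k,j} = phi_{k-1,j} - phi_{kk} phi_{k-1,k-j},  j = 1..k-1.
Step k = 1:
  phi_11 = rho(1) = 0.0507.
Step k = 2:
  phi_22 = [rho(2) - phi_11 rho(1)] / [1 - phi_11 rho(1)] = [-0.3282 - (0.0507)(0.0507)] / [1 - (0.0507)(0.0507)]
         = -0.33077049 / 0.99742951 = -0.331623.
  Update: phi_21 = phi_11 - phi_22 phi_11 = 0.0507 - (-0.331623)(0.0507) = 0.067513.
Step k = 3:
  phi_33 = [rho(3) - phi_21 rho(2) - phi_22 rho(1)] / [1 - phi_21 rho(1) - phi_22 rho(2)]
    numerator   = -0.3239 - (0.067513)(-0.3282) - (-0.331623)(0.0507) = -0.28492886
    denominator = 1 - (0.067513)(0.0507) - (-0.331623)(-0.3282) = 0.88773843
  phi_33 = -0.28492886 / 0.88773843 = -0.321.
Therefore phi_{33} = -0.3210.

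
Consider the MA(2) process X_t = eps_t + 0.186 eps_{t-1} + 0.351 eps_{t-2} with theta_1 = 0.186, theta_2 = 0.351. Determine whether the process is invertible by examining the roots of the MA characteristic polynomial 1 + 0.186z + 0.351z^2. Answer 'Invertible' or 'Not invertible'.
\text{Invertible}

The MA(q) characteristic polynomial is P(z) = 1 + 0.186z + 0.351z^2.
Invertibility requires all roots to lie outside the unit circle, i.e. |z| > 1 for every root.
Set 1 + (0.186) z + (0.351) z^2 = 0, i.e. a z^2 + b z + c = 0 with a = 0.351, b = 0.186, c = 1.
Discriminant D = b^2 - 4ac = (0.186)^2 - 4*(0.351)*1 = 0.034596 - (1.404) = -1.369404.
D < 0, so the roots are the complex-conjugate pair z = (-b +/- i sqrt(-D)) / (2a) = -0.265 +/- 1.667i.
For a conjugate pair |z|^2 = z * conj(z) = (product of roots) = c/a = 1/(0.351) = 2.849003, so |z| = sqrt(2.849003) = 1.6879 for both roots.
Moduli of all roots: 1.6879, 1.6879.
All moduli strictly greater than 1? Yes.
Verdict: Invertible.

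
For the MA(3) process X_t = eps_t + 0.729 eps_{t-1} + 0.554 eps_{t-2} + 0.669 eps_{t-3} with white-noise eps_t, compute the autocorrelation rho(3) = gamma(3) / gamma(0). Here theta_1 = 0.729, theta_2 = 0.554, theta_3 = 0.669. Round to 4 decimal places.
\rho(3) = 0.2927

For an MA(q) process with theta_0 = 1, the autocovariance is
  gamma(k) = sigma^2 * sum_{i=0..q-k} theta_i * theta_{i+k},
and rho(k) = gamma(k) / gamma(0). Sigma^2 cancels.
  numerator   = (1)*(0.669) = 0.669.
  denominator = (1)^2 + (0.729)^2 + (0.554)^2 + (0.669)^2 = 2.285918.
  rho(3) = 0.669 / 2.285918 = 0.2927.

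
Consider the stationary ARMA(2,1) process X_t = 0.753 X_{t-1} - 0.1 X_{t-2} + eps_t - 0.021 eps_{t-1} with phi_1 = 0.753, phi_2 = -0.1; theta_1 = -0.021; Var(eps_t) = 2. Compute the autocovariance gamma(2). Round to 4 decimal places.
\gamma(2) = 1.5060

Multiply the model equation by X_{t-k} and take expectations. With theta_0 = psi_0 = 1 and psi_j the MA(infinity) weights, this gives
  gamma(k) - sum_i phi_i gamma(k-i) = c_k,
  c_k = sigma^2 * sum_{j=k..q} theta_j psi_{j-k}   (c_k = 0 for k > q),
using gamma(-m) = gamma(m).
psi-weights needed (psi_j = theta_j + sum_i phi_i psi_{j-i}):
  psi_1 = theta_1 + phi_1 = -0.021 + (0.753) = 0.732
Right-hand sides:
  c_0 = sigma^2 (1 + theta_1 psi_1) = 2 * (1 + (-0.021)(0.732)) = 2 * 0.984628 = 1.969256
  c_1 = sigma^2 theta_1 = 2 * (-0.021) = -0.042
  c_2 = 0
Equations for k = 0, 1, 2 (AR order 2, c_2 = 0):
  (E0) gamma(0) = phi_1 gamma(1) + phi_2 gamma(2) + c_0
  (E1) gamma(1) = phi_1 gamma(0) + phi_2 gamma(1) + c_1
  (E2) gamma(2) = phi_1 gamma(1) + phi_2 gamma(0)
From (E1): gamma(1) = A gamma(0) + B with
  A = phi_1 / (1 - phi_2) = 0.753 / 1.1 = 0.684545,   B = c_1 / (1 - phi_2) = -0.042 / 1.1 = -0.038182.
Insert (E2) into (E0): gamma(0) (1 - phi_2^2) = phi_1 (1 + phi_2) gamma(1) + c_0.
  phi_1 (1 + phi_2) = (0.753)(0.9) = 0.6777,   1 - phi_2^2 = 0.99.
Replace gamma(1) by A gamma(0) + B and collect gamma(0):
  gamma(0) [0.99 - (0.6777)(0.684545)] = (0.6777)(-0.038182) + 1.969256
  gamma(0) * 0.526084 = 1.94338
  gamma(0) = 1.94338 / 0.526084 = 3.694052.
  gamma(1) = A gamma(0) + B = (0.684545)(3.694052) + (-0.038182) = 2.490565.
  gamma(2) = phi_1 gamma(1) + phi_2 gamma(0) = (0.753)(2.490565) + (-0.1)(3.694052) = 1.50599.
Therefore gamma(2) = 1.5060 (to 4 decimal places).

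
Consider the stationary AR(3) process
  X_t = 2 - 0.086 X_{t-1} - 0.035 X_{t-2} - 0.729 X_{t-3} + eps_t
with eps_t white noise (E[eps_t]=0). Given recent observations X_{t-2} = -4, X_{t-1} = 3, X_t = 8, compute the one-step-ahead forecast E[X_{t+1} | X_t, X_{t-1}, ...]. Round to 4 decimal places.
E[X_{t+1} \mid \mathcal F_t] = 4.1230

For an AR(p) model X_t = c + sum_i phi_i X_{t-i} + eps_t, the
one-step-ahead conditional mean is
  E[X_{t+1} | X_t, ...] = c + sum_i phi_i X_{t+1-i}.
Substitute known values:
  E[X_{t+1} | ...] = 2 + (-0.086) * (8) + (-0.035) * (3) + (-0.729) * (-4)
                   = 4.1230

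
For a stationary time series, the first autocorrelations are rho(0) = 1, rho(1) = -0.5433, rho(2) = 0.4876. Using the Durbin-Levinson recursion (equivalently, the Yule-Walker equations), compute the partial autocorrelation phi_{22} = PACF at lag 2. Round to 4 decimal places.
\phi_{22} = 0.2730

The PACF at lag k is phi_{kk}, the last component of the solution
to the Yule-Walker system G_k phi = r_k where
  (G_k)_{ij} = rho(|i - j|), (r_k)_i = rho(i), i,j = 1..k.
Equivalently, Durbin-Levinson gives phi_{kk} iteratively:
  phi_{11} = rho(1)
  phi_{kk} = [rho(k) - sum_{j=1..k-1} phi_{k-1,j} rho(k-j)]
            / [1 - sum_{j=1..k-1} phi_{k-1,j} rho(j)],
  phi_{k,j} = phi_{k-1,j} - phi_{kk} phi_{k-1,k-j},  j = 1..k-1.
Step k = 1:
  phi_11 = rho(1) = -0.5433.
Step k = 2:
  phi_22 = [rho(2) - phi_11 rho(1)] / [1 - phi_11 rho(1)] = [0.4876 - (-0.5433)(-0.5433)] / [1 - (-0.5433)(-0.5433)]
         = 0.19242511 / 0.70482511 = 0.273.
Therefore phi_{22} = 0.2730.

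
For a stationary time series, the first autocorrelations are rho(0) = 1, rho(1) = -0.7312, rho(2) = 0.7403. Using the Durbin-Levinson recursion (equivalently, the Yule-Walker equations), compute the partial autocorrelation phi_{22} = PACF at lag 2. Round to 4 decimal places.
\phi_{22} = 0.4419

The PACF at lag k is phi_{kk}, the last component of the solution
to the Yule-Walker system G_k phi = r_k where
  (G_k)_{ij} = rho(|i - j|), (r_k)_i = rho(i), i,j = 1..k.
Equivalently, Durbin-Levinson gives phi_{kk} iteratively:
  phi_{11} = rho(1)
  phi_{kk} = [rho(k) - sum_{j=1..k-1} phi_{k-1,j} rho(k-j)]
            / [1 - sum_{j=1..k-1} phi_{k-1,j} rho(j)],
  phi_{k,j} = phi_{k-1,j} - phi_{kk} phi_{k-1,k-j},  j = 1..k-1.
Step k = 1:
  phi_11 = rho(1) = -0.7312.
Step k = 2:
  phi_22 = [rho(2) - phi_11 rho(1)] / [1 - phi_11 rho(1)] = [0.7403 - (-0.7312)(-0.7312)] / [1 - (-0.7312)(-0.7312)]
         = 0.20564656 / 0.46534656 = 0.4419.
Therefore phi_{22} = 0.4419.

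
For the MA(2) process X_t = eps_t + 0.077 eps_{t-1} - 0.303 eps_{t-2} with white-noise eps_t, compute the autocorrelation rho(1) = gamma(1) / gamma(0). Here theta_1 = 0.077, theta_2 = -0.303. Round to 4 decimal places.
\rho(1) = 0.0489

For an MA(q) process with theta_0 = 1, the autocovariance is
  gamma(k) = sigma^2 * sum_{i=0..q-k} theta_i * theta_{i+k},
and rho(k) = gamma(k) / gamma(0). Sigma^2 cancels.
  numerator   = (1)*(0.077) + (0.077)*(-0.303) = 0.053669.
  denominator = (1)^2 + (0.077)^2 + (-0.303)^2 = 1.097738.
  rho(1) = 0.053669 / 1.097738 = 0.0489.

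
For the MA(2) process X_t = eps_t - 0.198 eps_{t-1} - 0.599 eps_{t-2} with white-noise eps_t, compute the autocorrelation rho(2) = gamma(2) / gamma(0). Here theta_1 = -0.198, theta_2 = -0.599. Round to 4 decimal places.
\rho(2) = -0.4285

For an MA(q) process with theta_0 = 1, the autocovariance is
  gamma(k) = sigma^2 * sum_{i=0..q-k} theta_i * theta_{i+k},
and rho(k) = gamma(k) / gamma(0). Sigma^2 cancels.
  numerator   = (1)*(-0.599) = -0.599.
  denominator = (1)^2 + (-0.198)^2 + (-0.599)^2 = 1.398005.
  rho(2) = -0.599 / 1.398005 = -0.4285.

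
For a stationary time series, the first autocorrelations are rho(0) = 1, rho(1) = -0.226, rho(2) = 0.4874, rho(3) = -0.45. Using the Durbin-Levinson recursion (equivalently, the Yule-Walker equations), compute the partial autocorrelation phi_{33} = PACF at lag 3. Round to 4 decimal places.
\phi_{33} = -0.3830

The PACF at lag k is phi_{kk}, the last component of the solution
to the Yule-Walker system G_k phi = r_k where
  (G_k)_{ij} = rho(|i - j|), (r_k)_i = rho(i), i,j = 1..k.
Equivalently, Durbin-Levinson gives phi_{kk} iteratively:
  phi_{11} = rho(1)
  phi_{kk} = [rho(k) - sum_{j=1..k-1} phi_{k-1,j} rho(k-j)]
            / [1 - sum_{j=1..k-1} phi_{k-1,j} rho(j)],
  phi_{k,j} = phi_{k-1,j} - phi_{kk} phi_{k-1,k-j},  j = 1..k-1.
Step k = 1:
  phi_11 = rho(1) = -0.226.
Step k = 2:
  phi_22 = [rho(2) - phi_11 rho(1)] / [1 - phi_11 rho(1)] = [0.4874 - (-0.226)(-0.226)] / [1 - (-0.226)(-0.226)]
         = 0.436324 / 0.948924 = 0.459809.
  Update: phi_21 = phi_11 - phi_22 phi_11 = -0.226 - (0.459809)(-0.226) = -0.122083.
Step k = 3:
  phi_33 = [rho(3) - phi_21 rho(2) - phi_22 rho(1)] / [1 - phi_21 rho(1) - phi_22 rho(2)]
    numerator   = -0.45 - (-0.122083)(0.4874) - (0.459809)(-0.226) = -0.28657981
    denominator = 1 - (-0.122083)(-0.226) - (0.459809)(0.4874) = 0.7482982
  phi_33 = -0.28657981 / 0.7482982 = -0.383.
Therefore phi_{33} = -0.3830.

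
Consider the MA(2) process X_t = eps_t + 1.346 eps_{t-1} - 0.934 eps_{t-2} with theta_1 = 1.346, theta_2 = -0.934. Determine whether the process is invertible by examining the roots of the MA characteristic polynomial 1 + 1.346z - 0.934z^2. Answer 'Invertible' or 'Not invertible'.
\text{Not invertible}

The MA(q) characteristic polynomial is P(z) = 1 + 1.346z - 0.934z^2.
Invertibility requires all roots to lie outside the unit circle, i.e. |z| > 1 for every root.
Set 1 + (1.346) z + (-0.934) z^2 = 0, i.e. a z^2 + b z + c = 0 with a = -0.934, b = 1.346, c = 1.
Discriminant D = b^2 - 4ac = (1.346)^2 - 4*(-0.934)*1 = 1.811716 - (-3.736) = 5.547716.
D >= 0, so the roots are real: z = (-b +/- sqrt(D)) / (2a) = (-1.346 +/- 2.355359) / (-1.868).
  z_1 = (-1.346 + 2.355359) / (-1.868) = -0.5403,   |z_1| = 0.5403.
  z_2 = (-1.346 - 2.355359) / (-1.868) = 1.9815,   |z_2| = 1.9815.
Moduli of all roots: 0.5403, 1.9815.
All moduli strictly greater than 1? No.
Verdict: Not invertible.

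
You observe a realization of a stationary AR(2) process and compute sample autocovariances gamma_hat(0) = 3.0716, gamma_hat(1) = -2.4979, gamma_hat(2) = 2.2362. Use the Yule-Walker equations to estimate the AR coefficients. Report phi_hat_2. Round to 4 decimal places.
\hat\phi_{2} = 0.1969

The Yule-Walker equations for an AR(p) process read, in matrix form,
  Gamma_p phi = r_p,   with   (Gamma_p)_{ij} = gamma(|i - j|),
                       (r_p)_i = gamma(i),   i,j = 1..p.
Substitute the sample gammas (Toeplitz matrix and right-hand side of size 2):
  Gamma_p = [[3.0716, -2.4979], [-2.4979, 3.0716]]
  r_p     = [-2.4979, 2.2362]
Written out:
  3.0716 phi_1 - 2.4979 phi_2 = -2.4979
  -2.4979 phi_1 + 3.0716 phi_2 = 2.2362
Solve by Cramer's rule:
  det = gamma(0)^2 - gamma(1)^2 = (3.0716)^2 - (-2.4979)^2 = 9.43472656 - 6.23950441 = 3.19522215
  phi_hat_1 = [gamma(1) gamma(0) - gamma(1) gamma(2)] / det = [(-2.4979)(3.0716) - (-2.4979)(2.2362)] / 3.19522215 = -2.08674566 / 3.19522215 = -0.6531
  phi_hat_2 = [gamma(0) gamma(2) - gamma(1)^2] / det = [(3.0716)(2.2362) - (-2.4979)^2] / 3.19522215 = 0.62920751 / 3.19522215 = 0.1969
So phi_hat = [-0.6531, 0.1969].
Therefore phi_hat_2 = 0.1969.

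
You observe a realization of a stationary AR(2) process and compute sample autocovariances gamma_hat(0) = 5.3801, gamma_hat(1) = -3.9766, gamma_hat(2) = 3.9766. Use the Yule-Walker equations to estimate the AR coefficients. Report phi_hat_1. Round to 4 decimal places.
\hat\phi_{1} = -0.4250

The Yule-Walker equations for an AR(p) process read, in matrix form,
  Gamma_p phi = r_p,   with   (Gamma_p)_{ij} = gamma(|i - j|),
                       (r_p)_i = gamma(i),   i,j = 1..p.
Substitute the sample gammas (Toeplitz matrix and right-hand side of size 2):
  Gamma_p = [[5.3801, -3.9766], [-3.9766, 5.3801]]
  r_p     = [-3.9766, 3.9766]
Written out:
  5.3801 phi_1 - 3.9766 phi_2 = -3.9766
  -3.9766 phi_1 + 5.3801 phi_2 = 3.9766
Solve by Cramer's rule:
  det = gamma(0)^2 - gamma(1)^2 = (5.3801)^2 - (-3.9766)^2 = 28.94547601 - 15.81334756 = 13.13212845
  phi_hat_1 = [gamma(1) gamma(0) - gamma(1) gamma(2)] / det = [(-3.9766)(5.3801) - (-3.9766)(3.9766)] / 13.13212845 = -5.5811581 / 13.13212845 = -0.425
  phi_hat_2 = [gamma(0) gamma(2) - gamma(1)^2] / det = [(5.3801)(3.9766) - (-3.9766)^2] / 13.13212845 = 5.5811581 / 13.13212845 = 0.425
So phi_hat = [-0.4250, 0.4250].
Therefore phi_hat_1 = -0.4250.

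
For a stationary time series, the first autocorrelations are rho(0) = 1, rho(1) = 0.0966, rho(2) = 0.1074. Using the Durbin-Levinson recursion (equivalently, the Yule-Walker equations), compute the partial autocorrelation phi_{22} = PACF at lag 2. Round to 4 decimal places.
\phi_{22} = 0.0990

The PACF at lag k is phi_{kk}, the last component of the solution
to the Yule-Walker system G_k phi = r_k where
  (G_k)_{ij} = rho(|i - j|), (r_k)_i = rho(i), i,j = 1..k.
Equivalently, Durbin-Levinson gives phi_{kk} iteratively:
  phi_{11} = rho(1)
  phi_{kk} = [rho(k) - sum_{j=1..k-1} phi_{k-1,j} rho(k-j)]
            / [1 - sum_{j=1..k-1} phi_{k-1,j} rho(j)],
  phi_{k,j} = phi_{k-1,j} - phi_{kk} phi_{k-1,k-j},  j = 1..k-1.
Step k = 1:
  phi_11 = rho(1) = 0.0966.
Step k = 2:
  phi_22 = [rho(2) - phi_11 rho(1)] / [1 - phi_11 rho(1)] = [0.1074 - (0.0966)(0.0966)] / [1 - (0.0966)(0.0966)]
         = 0.09806844 / 0.99066844 = 0.099.
Therefore phi_{22} = 0.0990.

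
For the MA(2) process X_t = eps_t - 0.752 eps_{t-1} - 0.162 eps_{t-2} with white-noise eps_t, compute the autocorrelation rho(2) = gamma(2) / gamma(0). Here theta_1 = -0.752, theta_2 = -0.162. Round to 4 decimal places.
\rho(2) = -0.1018

For an MA(q) process with theta_0 = 1, the autocovariance is
  gamma(k) = sigma^2 * sum_{i=0..q-k} theta_i * theta_{i+k},
and rho(k) = gamma(k) / gamma(0). Sigma^2 cancels.
  numerator   = (1)*(-0.162) = -0.162.
  denominator = (1)^2 + (-0.752)^2 + (-0.162)^2 = 1.591748.
  rho(2) = -0.162 / 1.591748 = -0.1018.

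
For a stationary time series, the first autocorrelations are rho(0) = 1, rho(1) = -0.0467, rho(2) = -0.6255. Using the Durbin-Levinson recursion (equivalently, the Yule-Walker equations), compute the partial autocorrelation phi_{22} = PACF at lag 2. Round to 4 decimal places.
\phi_{22} = -0.6291

The PACF at lag k is phi_{kk}, the last component of the solution
to the Yule-Walker system G_k phi = r_k where
  (G_k)_{ij} = rho(|i - j|), (r_k)_i = rho(i), i,j = 1..k.
Equivalently, Durbin-Levinson gives phi_{kk} iteratively:
  phi_{11} = rho(1)
  phi_{kk} = [rho(k) - sum_{j=1..k-1} phi_{k-1,j} rho(k-j)]
            / [1 - sum_{j=1..k-1} phi_{k-1,j} rho(j)],
  phi_{k,j} = phi_{k-1,j} - phi_{kk} phi_{k-1,k-j},  j = 1..k-1.
Step k = 1:
  phi_11 = rho(1) = -0.0467.
Step k = 2:
  phi_22 = [rho(2) - phi_11 rho(1)] / [1 - phi_11 rho(1)] = [-0.6255 - (-0.0467)(-0.0467)] / [1 - (-0.0467)(-0.0467)]
         = -0.62768089 / 0.99781911 = -0.6291.
Therefore phi_{22} = -0.6291.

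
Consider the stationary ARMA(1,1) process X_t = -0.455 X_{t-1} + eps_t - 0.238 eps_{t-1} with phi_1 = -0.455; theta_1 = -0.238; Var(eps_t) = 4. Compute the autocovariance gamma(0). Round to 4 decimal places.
\gamma(0) = 6.4225

Multiply the model equation by X_{t-k} and take expectations. With theta_0 = psi_0 = 1 and psi_j the MA(infinity) weights, this gives
  gamma(k) - sum_i phi_i gamma(k-i) = c_k,
  c_k = sigma^2 * sum_{j=k..q} theta_j psi_{j-k}   (c_k = 0 for k > q),
using gamma(-m) = gamma(m).
psi-weights needed (psi_j = theta_j + sum_i phi_i psi_{j-i}):
  psi_1 = theta_1 + phi_1 = -0.238 + (-0.455) = -0.693
Right-hand sides:
  c_0 = sigma^2 (1 + theta_1 psi_1) = 4 * (1 + (-0.238)(-0.693)) = 4 * 1.164934 = 4.659736
  c_1 = sigma^2 theta_1 = 4 * (-0.238) = -0.952
  c_2 = 0
Equations for k = 0 and k = 1 (AR order 1):
  gamma(0) = phi_1 gamma(1) + c_0
  gamma(1) = phi_1 gamma(0) + c_1
Substituting the second into the first: gamma(0) (1 - phi_1^2) = c_0 + phi_1 c_1, so
  gamma(0) = (c_0 + phi_1 c_1) / (1 - phi_1^2) = (4.659736 + (-0.455)(-0.952)) / (1 - (-0.455)^2) = 5.092896 / 0.792975 = 6.422518.
Therefore gamma(0) = 6.4225 (to 4 decimal places).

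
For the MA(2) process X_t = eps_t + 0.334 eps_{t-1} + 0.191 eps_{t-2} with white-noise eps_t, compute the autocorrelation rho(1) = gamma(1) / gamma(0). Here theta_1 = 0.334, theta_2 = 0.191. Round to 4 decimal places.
\rho(1) = 0.3465

For an MA(q) process with theta_0 = 1, the autocovariance is
  gamma(k) = sigma^2 * sum_{i=0..q-k} theta_i * theta_{i+k},
and rho(k) = gamma(k) / gamma(0). Sigma^2 cancels.
  numerator   = (1)*(0.334) + (0.334)*(0.191) = 0.397794.
  denominator = (1)^2 + (0.334)^2 + (0.191)^2 = 1.148037.
  rho(1) = 0.397794 / 1.148037 = 0.3465.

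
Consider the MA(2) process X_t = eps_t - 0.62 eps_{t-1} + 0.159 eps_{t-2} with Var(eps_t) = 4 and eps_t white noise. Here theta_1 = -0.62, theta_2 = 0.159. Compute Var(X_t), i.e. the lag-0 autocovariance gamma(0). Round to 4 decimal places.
\gamma(0) = 5.6387

For an MA(q) process X_t = eps_t + sum_i theta_i eps_{t-i} with
Var(eps_t) = sigma^2, the variance is
  gamma(0) = sigma^2 * (1 + sum_i theta_i^2).
  sum_i theta_i^2 = (-0.62)^2 + (0.159)^2 = 0.3844 + 0.025281 = 0.409681.
  gamma(0) = 4 * (1 + 0.409681) = 4 * 1.409681 = 5.638724, which rounds to 5.6387.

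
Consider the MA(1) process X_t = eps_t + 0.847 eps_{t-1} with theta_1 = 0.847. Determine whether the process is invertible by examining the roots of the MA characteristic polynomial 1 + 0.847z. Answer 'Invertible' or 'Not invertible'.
\text{Invertible}

The MA(q) characteristic polynomial is P(z) = 1 + 0.847z.
Invertibility requires all roots to lie outside the unit circle, i.e. |z| > 1 for every root.
This is linear in z: 1 + (0.847) z = 0  =>  z = -1/(0.847) = -1.180638,  |z| = 1.180638.
Moduli of all roots: 1.1806.
All moduli strictly greater than 1? Yes.
Verdict: Invertible.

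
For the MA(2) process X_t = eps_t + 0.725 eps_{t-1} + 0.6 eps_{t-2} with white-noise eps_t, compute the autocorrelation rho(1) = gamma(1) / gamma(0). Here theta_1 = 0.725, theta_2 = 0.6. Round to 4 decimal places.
\rho(1) = 0.6152

For an MA(q) process with theta_0 = 1, the autocovariance is
  gamma(k) = sigma^2 * sum_{i=0..q-k} theta_i * theta_{i+k},
and rho(k) = gamma(k) / gamma(0). Sigma^2 cancels.
  numerator   = (1)*(0.725) + (0.725)*(0.6) = 1.16.
  denominator = (1)^2 + (0.725)^2 + (0.6)^2 = 1.885625.
  rho(1) = 1.16 / 1.885625 = 0.6152.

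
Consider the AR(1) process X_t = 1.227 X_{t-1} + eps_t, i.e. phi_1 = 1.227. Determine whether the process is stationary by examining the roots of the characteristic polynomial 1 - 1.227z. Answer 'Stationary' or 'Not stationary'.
\text{Not stationary}

The AR(p) characteristic polynomial is P(z) = 1 - 1.227z.
Stationarity requires all roots to lie outside the unit circle, i.e. |z| > 1 for every root.
This is linear in z: 1 + (-1.227) z = 0  =>  z = -1/(-1.227) = 0.814996,  |z| = 0.814996.
Moduli of all roots: 0.8150.
All moduli strictly greater than 1? No.
Verdict: Not stationary.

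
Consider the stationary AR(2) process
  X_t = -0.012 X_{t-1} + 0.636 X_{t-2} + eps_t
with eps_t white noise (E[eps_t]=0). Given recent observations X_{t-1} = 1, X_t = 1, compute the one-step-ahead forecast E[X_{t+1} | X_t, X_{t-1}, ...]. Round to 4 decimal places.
E[X_{t+1} \mid \mathcal F_t] = 0.6240

For an AR(p) model X_t = c + sum_i phi_i X_{t-i} + eps_t, the
one-step-ahead conditional mean is
  E[X_{t+1} | X_t, ...] = c + sum_i phi_i X_{t+1-i}.
Substitute known values:
  E[X_{t+1} | ...] = (-0.012) * (1) + (0.636) * (1)
                   = 0.6240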